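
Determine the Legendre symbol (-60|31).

Pull out -1: (-60|31) = (-1|31)·(60|31). Since 31 ≡ 3 (mod 4), (-1|31) = -1. Now have -(60|31).
Reduce the numerator: 60 ≡ 29 (mod 31), so (60|31) = (29|31).
29 ≡ 1 (mod 4), so quadratic reciprocity gives (29|31) = (31|29). Reduce: 31 ≡ 2 (mod 29). Now have -(2|29).
Factor out 2: 2 = 2. Since 29 ≡ 5 (mod 8), (2|29) = -1. Now have (1|29).
(1|29) = 1. Collecting the sign factors: 1.

1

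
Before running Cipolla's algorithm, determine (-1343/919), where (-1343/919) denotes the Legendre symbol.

1

(-1343/919)
  = -(1343/919)    [919 ≡ 3 mod 4 ⇒ (-1/919) = -1]
  = -(424/919)    [1343 ≡ 424 mod 919]
  = -(53/919)    [919 ≡ 7 mod 8 ⇒ (2/919)^3 = +1]
  = -(919/53)    [QR: 53 ≡ 1 mod 4, sign kept]
  = -(18/53)    [919 ≡ 18 mod 53]
  = (9/53)    [53 ≡ 5 mod 8 ⇒ (2/53) = -1]
  = (53/9)    [QR: 9 ≡ 1 mod 4, sign kept]
  = (8/9)    [53 ≡ 8 mod 9]
  = (1/9)    [9 ≡ 1 mod 8 ⇒ (2/9)^3 = +1]
  = 1    [(1/9) = 1]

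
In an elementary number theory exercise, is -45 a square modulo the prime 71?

no

(-45/71)
  = -(45/71)    [71 ≡ 3 mod 4 ⇒ (-1/71) = -1]
  = -(71/45)    [QR: 45 ≡ 1 mod 4, sign kept]
  = -(26/45)    [71 ≡ 26 mod 45]
  = (13/45)    [45 ≡ 5 mod 8 ⇒ (2/45) = -1]
  = (45/13)    [QR: 13 ≡ 1 mod 4, sign kept]
  = (6/13)    [45 ≡ 6 mod 13]
  = -(3/13)    [13 ≡ 5 mod 8 ⇒ (2/13) = -1]
  = -(13/3)    [QR: 13 ≡ 1 mod 4, sign kept]
  = -(1/3)    [13 ≡ 1 mod 3]
  = -1    [(1/3) = 1]
(-45/71) = -1, and 71 is prime, so -45 is not a quadratic residue mod 71.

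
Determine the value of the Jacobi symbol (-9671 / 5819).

Reduce the numerator: -9671 ≡ 1967 (mod 5819), so (-9671 / 5819) = (1967 / 5819).
Both 1967 ≡ 3 and 5819 ≡ 3 (mod 4), so reciprocity gives (1967 / 5819) = -(5819 / 1967). Reduce: 5819 ≡ 1885 (mod 1967). Now have -(1885 / 1967).
1885 ≡ 1 (mod 4), so quadratic reciprocity gives (1885 / 1967) = (1967 / 1885). Reduce: 1967 ≡ 82 (mod 1885). Now have -(82 / 1885).
Factor out 2: 82 = 2·41. Since 1885 ≡ 5 (mod 8), (2 / 1885) = -1. Now have (41 / 1885).
41 ≡ 1 (mod 4), so quadratic reciprocity gives (41 / 1885) = (1885 / 41). Reduce: 1885 ≡ 40 (mod 41). Now have (40 / 41).
Factor out 2: 40 = 2^3·5. Since 41 ≡ 1 (mod 8), (2 / 41) = +1, and (2 / 41)^3 = +1. Now have (5 / 41).
5 ≡ 1 (mod 4), so quadratic reciprocity gives (5 / 41) = (41 / 5). Reduce: 41 ≡ 1 (mod 5). Now have (1 / 5).
(1 / 5) = 1. Collecting the sign factors: 1.

1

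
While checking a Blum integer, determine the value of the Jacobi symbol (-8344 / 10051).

1

Reduce the numerator: -8344 ≡ 1707 (mod 10051), so (-8344 / 10051) = (1707 / 10051).
Both 1707 ≡ 3 and 10051 ≡ 3 (mod 4), so reciprocity gives (1707 / 10051) = -(10051 / 1707). Reduce: 10051 ≡ 1516 (mod 1707). Now have -(1516 / 1707).
Factor out 2: 1516 = 2^2·379. Since 1707 ≡ 3 (mod 8), (2 / 1707) = -1, and (2 / 1707)^2 = +1. Now have -(379 / 1707).
Both 379 ≡ 3 and 1707 ≡ 3 (mod 4), so reciprocity gives (379 / 1707) = -(1707 / 379). Reduce: 1707 ≡ 191 (mod 379). Now have (191 / 379).
Both 191 ≡ 3 and 379 ≡ 3 (mod 4), so reciprocity gives (191 / 379) = -(379 / 191). Reduce: 379 ≡ 188 (mod 191). Now have -(188 / 191).
Factor out 2: 188 = 2^2·47. Since 191 ≡ 7 (mod 8), (2 / 191) = +1, and (2 / 191)^2 = +1. Now have -(47 / 191).
Both 47 ≡ 3 and 191 ≡ 3 (mod 4), so reciprocity gives (47 / 191) = -(191 / 47). Reduce: 191 ≡ 3 (mod 47). Now have (3 / 47).
Both 3 ≡ 3 and 47 ≡ 3 (mod 4), so reciprocity gives (3 / 47) = -(47 / 3). Reduce: 47 ≡ 2 (mod 3). Now have -(2 / 3).
Factor out 2: 2 = 2. Since 3 ≡ 3 (mod 8), (2 / 3) = -1. Now have (1 / 3).
(1 / 3) = 1. Collecting the sign factors: 1.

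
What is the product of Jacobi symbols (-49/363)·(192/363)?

0

By multiplicativity, (-49·192/363) = (-49/363)·(192/363).
First factor (-49/363):
(-49/363)
  = -(49/363)    [363 ≡ 3 mod 4 ⇒ (-1/363) = -1]
  = -(363/49)    [QR: 49 ≡ 1 mod 4, sign kept]
  = -(20/49)    [363 ≡ 20 mod 49]
  = -(5/49)    [49 ≡ 1 mod 8 ⇒ (2/49)^2 = +1]
  = -(49/5)    [QR: 5 ≡ 1 mod 4, sign kept]
  = -(4/5)    [49 ≡ 4 mod 5]
  = -(1/5)    [5 ≡ 5 mod 8 ⇒ (2/5)^2 = +1]
  = -1    [(1/5) = 1]
Second factor (192/363):
(192/363)
  = (3/363)    [363 ≡ 3 mod 8 ⇒ (2/363)^6 = +1]
  = -(363/3)    [QR: both ≡ 3 mod 4, sign flips]
  = -(0/3)    [363 ≡ 0 mod 3]
  = 0    [numerator 0, gcd > 1]
Product: (-1)·(0) = 0.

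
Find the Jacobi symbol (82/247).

1

Factor out 2: 82 = 2·41. Since 247 ≡ 7 (mod 8), (2/247) = +1. Now have (41/247).
41 ≡ 1 (mod 4), so quadratic reciprocity gives (41/247) = (247/41). Reduce: 247 ≡ 1 (mod 41). Now have (1/41).
(1/41) = 1. Collecting the sign factors: 1.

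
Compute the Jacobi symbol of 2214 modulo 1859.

Reduce the numerator: 2214 ≡ 355 (mod 1859), so (2214/1859) = (355/1859).
Both 355 ≡ 3 and 1859 ≡ 3 (mod 4), so reciprocity gives (355/1859) = -(1859/355). Reduce: 1859 ≡ 84 (mod 355). Now have -(84/355).
Factor out 2: 84 = 2^2·21. Since 355 ≡ 3 (mod 8), (2/355) = -1, and (2/355)^2 = +1. Now have -(21/355).
21 ≡ 1 (mod 4), so quadratic reciprocity gives (21/355) = (355/21). Reduce: 355 ≡ 19 (mod 21). Now have -(19/21).
21 ≡ 1 (mod 4), so quadratic reciprocity gives (19/21) = (21/19). Reduce: 21 ≡ 2 (mod 19). Now have -(2/19).
Factor out 2: 2 = 2. Since 19 ≡ 3 (mod 8), (2/19) = -1. Now have (1/19).
(1/19) = 1. Collecting the sign factors: 1.

1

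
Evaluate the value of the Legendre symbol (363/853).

1

853 ≡ 1 (mod 4), so quadratic reciprocity gives (363/853) = (853/363). Reduce: 853 ≡ 127 (mod 363). Now have (127/363).
Both 127 ≡ 3 and 363 ≡ 3 (mod 4), so reciprocity gives (127/363) = -(363/127). Reduce: 363 ≡ 109 (mod 127). Now have -(109/127).
109 ≡ 1 (mod 4), so quadratic reciprocity gives (109/127) = (127/109). Reduce: 127 ≡ 18 (mod 109). Now have -(18/109).
Factor out 2: 18 = 2·9. Since 109 ≡ 5 (mod 8), (2/109) = -1. Now have (9/109).
9 ≡ 1 (mod 4), so quadratic reciprocity gives (9/109) = (109/9). Reduce: 109 ≡ 1 (mod 9). Now have (1/9).
(1/9) = 1. Collecting the sign factors: 1.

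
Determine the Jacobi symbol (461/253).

(461/253)
  = (208/253)    [461 ≡ 208 mod 253]
  = (13/253)    [253 ≡ 5 mod 8 ⇒ (2/253)^4 = +1]
  = (253/13)    [QR: 13 ≡ 1 mod 4, sign kept]
  = (6/13)    [253 ≡ 6 mod 13]
  = -(3/13)    [13 ≡ 5 mod 8 ⇒ (2/13) = -1]
  = -(13/3)    [QR: 13 ≡ 1 mod 4, sign kept]
  = -(1/3)    [13 ≡ 1 mod 3]
  = -1    [(1/3) = 1]

-1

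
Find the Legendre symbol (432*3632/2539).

-1

By multiplicativity, (432·3632/2539) = (432/2539)·(3632/2539).
First factor (432/2539):
Factor out 2: 432 = 2^4·27. Since 2539 ≡ 3 (mod 8), (2/2539) = -1, and (2/2539)^4 = +1. Now have (27/2539).
Both 27 ≡ 3 and 2539 ≡ 3 (mod 4), so reciprocity gives (27/2539) = -(2539/27). Reduce: 2539 ≡ 1 (mod 27). Now have -(1/27).
(1/27) = 1. Collecting the sign factors: -1.
Second factor (3632/2539):
Reduce the numerator: 3632 ≡ 1093 (mod 2539), so (3632/2539) = (1093/2539).
1093 ≡ 1 (mod 4), so quadratic reciprocity gives (1093/2539) = (2539/1093). Reduce: 2539 ≡ 353 (mod 1093). Now have (353/1093).
353 ≡ 1 (mod 4), so quadratic reciprocity gives (353/1093) = (1093/353). Reduce: 1093 ≡ 34 (mod 353). Now have (34/353).
Factor out 2: 34 = 2·17. Since 353 ≡ 1 (mod 8), (2/353) = +1. Now have (17/353).
17 ≡ 1 (mod 4), so quadratic reciprocity gives (17/353) = (353/17). Reduce: 353 ≡ 13 (mod 17). Now have (13/17).
13 ≡ 1 (mod 4), so quadratic reciprocity gives (13/17) = (17/13). Reduce: 17 ≡ 4 (mod 13). Now have (4/13).
Factor out 2: 4 = 2^2. Since 13 ≡ 5 (mod 8), (2/13) = -1, and (2/13)^2 = +1. Now have (1/13).
(1/13) = 1. Collecting the sign factors: 1.
Product: (-1)·(1) = -1.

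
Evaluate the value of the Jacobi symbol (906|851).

Reduce the numerator: 906 ≡ 55 (mod 851), so (906|851) = (55|851).
Both 55 ≡ 3 and 851 ≡ 3 (mod 4), so reciprocity gives (55|851) = -(851|55). Reduce: 851 ≡ 26 (mod 55). Now have -(26|55).
Factor out 2: 26 = 2·13. Since 55 ≡ 7 (mod 8), (2|55) = +1. Now have -(13|55).
13 ≡ 1 (mod 4), so quadratic reciprocity gives (13|55) = (55|13). Reduce: 55 ≡ 3 (mod 13). Now have -(3|13).
13 ≡ 1 (mod 4), so quadratic reciprocity gives (3|13) = (13|3). Reduce: 13 ≡ 1 (mod 3). Now have -(1|3).
(1|3) = 1. Collecting the sign factors: -1.

-1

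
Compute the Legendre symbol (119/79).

1

(119/79)
  = (40/79)    [119 ≡ 40 mod 79]
  = (5/79)    [79 ≡ 7 mod 8 ⇒ (2/79)^3 = +1]
  = (79/5)    [QR: 5 ≡ 1 mod 4, sign kept]
  = (4/5)    [79 ≡ 4 mod 5]
  = (1/5)    [5 ≡ 5 mod 8 ⇒ (2/5)^2 = +1]
  = 1    [(1/5) = 1]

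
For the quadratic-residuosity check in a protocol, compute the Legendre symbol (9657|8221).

-1

Reduce the numerator: 9657 ≡ 1436 (mod 8221), so (9657|8221) = (1436|8221).
Factor out 2: 1436 = 2^2·359. Since 8221 ≡ 5 (mod 8), (2|8221) = -1, and (2|8221)^2 = +1. Now have (359|8221).
8221 ≡ 1 (mod 4), so quadratic reciprocity gives (359|8221) = (8221|359). Reduce: 8221 ≡ 323 (mod 359). Now have (323|359).
Both 323 ≡ 3 and 359 ≡ 3 (mod 4), so reciprocity gives (323|359) = -(359|323). Reduce: 359 ≡ 36 (mod 323). Now have -(36|323).
Factor out 2: 36 = 2^2·9. Since 323 ≡ 3 (mod 8), (2|323) = -1, and (2|323)^2 = +1. Now have -(9|323).
9 ≡ 1 (mod 4), so quadratic reciprocity gives (9|323) = (323|9). Reduce: 323 ≡ 8 (mod 9). Now have -(8|9).
Factor out 2: 8 = 2^3. Since 9 ≡ 1 (mod 8), (2|9) = +1, and (2|9)^3 = +1. Now have -(1|9).
(1|9) = 1. Collecting the sign factors: -1.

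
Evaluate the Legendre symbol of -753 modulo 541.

(-753/541)
  = (329/541)    [-753 ≡ 329 mod 541]
  = (541/329)    [QR: 329 ≡ 1 mod 4, sign kept]
  = (212/329)    [541 ≡ 212 mod 329]
  = (53/329)    [329 ≡ 1 mod 8 ⇒ (2/329)^2 = +1]
  = (329/53)    [QR: 53 ≡ 1 mod 4, sign kept]
  = (11/53)    [329 ≡ 11 mod 53]
  = (53/11)    [QR: 53 ≡ 1 mod 4, sign kept]
  = (9/11)    [53 ≡ 9 mod 11]
  = (11/9)    [QR: 9 ≡ 1 mod 4, sign kept]
  = (2/9)    [11 ≡ 2 mod 9]
  = (1/9)    [9 ≡ 1 mod 8 ⇒ (2/9) = +1]
  = 1    [(1/9) = 1]

1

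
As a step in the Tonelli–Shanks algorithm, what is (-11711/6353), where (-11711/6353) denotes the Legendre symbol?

-1

Pull out -1: (-11711/6353) = (-1/6353)·(11711/6353). Since 6353 ≡ 1 (mod 4), (-1/6353) = +1. Now have (11711/6353).
Reduce the numerator: 11711 ≡ 5358 (mod 6353), so (11711/6353) = (5358/6353).
Factor out 2: 5358 = 2·2679. Since 6353 ≡ 1 (mod 8), (2/6353) = +1. Now have (2679/6353).
6353 ≡ 1 (mod 4), so quadratic reciprocity gives (2679/6353) = (6353/2679). Reduce: 6353 ≡ 995 (mod 2679). Now have (995/2679).
Both 995 ≡ 3 and 2679 ≡ 3 (mod 4), so reciprocity gives (995/2679) = -(2679/995). Reduce: 2679 ≡ 689 (mod 995). Now have -(689/995).
689 ≡ 1 (mod 4), so quadratic reciprocity gives (689/995) = (995/689). Reduce: 995 ≡ 306 (mod 689). Now have -(306/689).
Factor out 2: 306 = 2·153. Since 689 ≡ 1 (mod 8), (2/689) = +1. Now have -(153/689).
153 ≡ 1 (mod 4), so quadratic reciprocity gives (153/689) = (689/153). Reduce: 689 ≡ 77 (mod 153). Now have -(77/153).
77 ≡ 1 (mod 4), so quadratic reciprocity gives (77/153) = (153/77). Reduce: 153 ≡ 76 (mod 77). Now have -(76/77).
Factor out 2: 76 = 2^2·19. Since 77 ≡ 5 (mod 8), (2/77) = -1, and (2/77)^2 = +1. Now have -(19/77).
77 ≡ 1 (mod 4), so quadratic reciprocity gives (19/77) = (77/19). Reduce: 77 ≡ 1 (mod 19). Now have -(1/19).
(1/19) = 1. Collecting the sign factors: -1.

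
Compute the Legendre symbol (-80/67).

1

(-80/67)
  = (54/67)    [-80 ≡ 54 mod 67]
  = -(27/67)    [67 ≡ 3 mod 8 ⇒ (2/67) = -1]
  = (67/27)    [QR: both ≡ 3 mod 4, sign flips]
  = (13/27)    [67 ≡ 13 mod 27]
  = (27/13)    [QR: 13 ≡ 1 mod 4, sign kept]
  = (1/13)    [27 ≡ 1 mod 13]
  = 1    [(1/13) = 1]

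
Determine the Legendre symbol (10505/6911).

-1

(10505/6911)
  = (3594/6911)    [10505 ≡ 3594 mod 6911]
  = (1797/6911)    [6911 ≡ 7 mod 8 ⇒ (2/6911) = +1]
  = (6911/1797)    [QR: 1797 ≡ 1 mod 4, sign kept]
  = (1520/1797)    [6911 ≡ 1520 mod 1797]
  = (95/1797)    [1797 ≡ 5 mod 8 ⇒ (2/1797)^4 = +1]
  = (1797/95)    [QR: 1797 ≡ 1 mod 4, sign kept]
  = (87/95)    [1797 ≡ 87 mod 95]
  = -(95/87)    [QR: both ≡ 3 mod 4, sign flips]
  = -(8/87)    [95 ≡ 8 mod 87]
  = -(1/87)    [87 ≡ 7 mod 8 ⇒ (2/87)^3 = +1]
  = -1    [(1/87) = 1]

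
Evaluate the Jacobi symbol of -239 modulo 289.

Reduce the numerator: -239 ≡ 50 (mod 289), so (-239/289) = (50/289).
Factor out 2: 50 = 2·25. Since 289 ≡ 1 (mod 8), (2/289) = +1. Now have (25/289).
25 ≡ 1 (mod 4), so quadratic reciprocity gives (25/289) = (289/25). Reduce: 289 ≡ 14 (mod 25). Now have (14/25).
Factor out 2: 14 = 2·7. Since 25 ≡ 1 (mod 8), (2/25) = +1. Now have (7/25).
25 ≡ 1 (mod 4), so quadratic reciprocity gives (7/25) = (25/7). Reduce: 25 ≡ 4 (mod 7). Now have (4/7).
Factor out 2: 4 = 2^2. Since 7 ≡ 7 (mod 8), (2/7) = +1, and (2/7)^2 = +1. Now have (1/7).
(1/7) = 1. Collecting the sign factors: 1.

1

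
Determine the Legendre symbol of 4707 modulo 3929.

Reduce the numerator: 4707 ≡ 778 (mod 3929), so (4707 / 3929) = (778 / 3929).
Factor out 2: 778 = 2·389. Since 3929 ≡ 1 (mod 8), (2 / 3929) = +1. Now have (389 / 3929).
389 ≡ 1 (mod 4), so quadratic reciprocity gives (389 / 3929) = (3929 / 389). Reduce: 3929 ≡ 39 (mod 389). Now have (39 / 389).
389 ≡ 1 (mod 4), so quadratic reciprocity gives (39 / 389) = (389 / 39). Reduce: 389 ≡ 38 (mod 39). Now have (38 / 39).
Factor out 2: 38 = 2·19. Since 39 ≡ 7 (mod 8), (2 / 39) = +1. Now have (19 / 39).
Both 19 ≡ 3 and 39 ≡ 3 (mod 4), so reciprocity gives (19 / 39) = -(39 / 19). Reduce: 39 ≡ 1 (mod 19). Now have -(1 / 19).
(1 / 19) = 1. Collecting the sign factors: -1.

-1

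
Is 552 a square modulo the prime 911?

yes

Factor out 2: 552 = 2^3·69. Since 911 ≡ 7 (mod 8), (2|911) = +1, and (2|911)^3 = +1. Now have (69|911).
69 ≡ 1 (mod 4), so quadratic reciprocity gives (69|911) = (911|69). Reduce: 911 ≡ 14 (mod 69). Now have (14|69).
Factor out 2: 14 = 2·7. Since 69 ≡ 5 (mod 8), (2|69) = -1. Now have -(7|69).
69 ≡ 1 (mod 4), so quadratic reciprocity gives (7|69) = (69|7). Reduce: 69 ≡ 6 (mod 7). Now have -(6|7).
Factor out 2: 6 = 2·3. Since 7 ≡ 7 (mod 8), (2|7) = +1. Now have -(3|7).
Both 3 ≡ 3 and 7 ≡ 3 (mod 4), so reciprocity gives (3|7) = -(7|3). Reduce: 7 ≡ 1 (mod 3). Now have (1|3).
(1|3) = 1. Collecting the sign factors: 1.
The Legendre symbol is 1, so x^2 ≡ 552 (mod 911) has solution.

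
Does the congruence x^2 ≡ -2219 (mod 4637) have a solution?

yes

Reduce the numerator: -2219 ≡ 2418 (mod 4637), so (-2219/4637) = (2418/4637).
Factor out 2: 2418 = 2·1209. Since 4637 ≡ 5 (mod 8), (2/4637) = -1. Now have -(1209/4637).
1209 ≡ 1 (mod 4), so quadratic reciprocity gives (1209/4637) = (4637/1209). Reduce: 4637 ≡ 1010 (mod 1209). Now have -(1010/1209).
Factor out 2: 1010 = 2·505. Since 1209 ≡ 1 (mod 8), (2/1209) = +1. Now have -(505/1209).
505 ≡ 1 (mod 4), so quadratic reciprocity gives (505/1209) = (1209/505). Reduce: 1209 ≡ 199 (mod 505). Now have -(199/505).
505 ≡ 1 (mod 4), so quadratic reciprocity gives (199/505) = (505/199). Reduce: 505 ≡ 107 (mod 199). Now have -(107/199).
Both 107 ≡ 3 and 199 ≡ 3 (mod 4), so reciprocity gives (107/199) = -(199/107). Reduce: 199 ≡ 92 (mod 107). Now have (92/107).
Factor out 2: 92 = 2^2·23. Since 107 ≡ 3 (mod 8), (2/107) = -1, and (2/107)^2 = +1. Now have (23/107).
Both 23 ≡ 3 and 107 ≡ 3 (mod 4), so reciprocity gives (23/107) = -(107/23). Reduce: 107 ≡ 15 (mod 23). Now have -(15/23).
Both 15 ≡ 3 and 23 ≡ 3 (mod 4), so reciprocity gives (15/23) = -(23/15). Reduce: 23 ≡ 8 (mod 15). Now have (8/15).
Factor out 2: 8 = 2^3. Since 15 ≡ 7 (mod 8), (2/15) = +1, and (2/15)^3 = +1. Now have (1/15).
(1/15) = 1. Collecting the sign factors: 1.
(-2219/4637) = 1, and 4637 is prime, so -2219 is a quadratic residue mod 4637.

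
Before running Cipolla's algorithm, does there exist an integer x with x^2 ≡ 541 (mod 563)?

(541/563)
  = (563/541)    [QR: 541 ≡ 1 mod 4, sign kept]
  = (22/541)    [563 ≡ 22 mod 541]
  = -(11/541)    [541 ≡ 5 mod 8 ⇒ (2/541) = -1]
  = -(541/11)    [QR: 541 ≡ 1 mod 4, sign kept]
  = -(2/11)    [541 ≡ 2 mod 11]
  = (1/11)    [11 ≡ 3 mod 8 ⇒ (2/11) = -1]
  = 1    [(1/11) = 1]
The Legendre symbol is 1, so x^2 ≡ 541 (mod 563) has solution.

yes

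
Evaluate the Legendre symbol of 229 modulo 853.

-1

(229|853)
  = (853|229)    [QR: 229 ≡ 1 mod 4, sign kept]
  = (166|229)    [853 ≡ 166 mod 229]
  = -(83|229)    [229 ≡ 5 mod 8 ⇒ (2|229) = -1]
  = -(229|83)    [QR: 229 ≡ 1 mod 4, sign kept]
  = -(63|83)    [229 ≡ 63 mod 83]
  = (83|63)    [QR: both ≡ 3 mod 4, sign flips]
  = (20|63)    [83 ≡ 20 mod 63]
  = (5|63)    [63 ≡ 7 mod 8 ⇒ (2|63)^2 = +1]
  = (63|5)    [QR: 5 ≡ 1 mod 4, sign kept]
  = (3|5)    [63 ≡ 3 mod 5]
  = (5|3)    [QR: 5 ≡ 1 mod 4, sign kept]
  = (2|3)    [5 ≡ 2 mod 3]
  = -(1|3)    [3 ≡ 3 mod 8 ⇒ (2|3) = -1]
  = -1    [(1|3) = 1]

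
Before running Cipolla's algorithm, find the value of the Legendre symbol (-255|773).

Reduce the numerator: -255 ≡ 518 (mod 773), so (-255|773) = (518|773).
Factor out 2: 518 = 2·259. Since 773 ≡ 5 (mod 8), (2|773) = -1. Now have -(259|773).
773 ≡ 1 (mod 4), so quadratic reciprocity gives (259|773) = (773|259). Reduce: 773 ≡ 255 (mod 259). Now have -(255|259).
Both 255 ≡ 3 and 259 ≡ 3 (mod 4), so reciprocity gives (255|259) = -(259|255). Reduce: 259 ≡ 4 (mod 255). Now have (4|255).
Factor out 2: 4 = 2^2. Since 255 ≡ 7 (mod 8), (2|255) = +1, and (2|255)^2 = +1. Now have (1|255).
(1|255) = 1. Collecting the sign factors: 1.

1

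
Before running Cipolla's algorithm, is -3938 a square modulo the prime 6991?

Reduce the numerator: -3938 ≡ 3053 (mod 6991), so (-3938/6991) = (3053/6991).
3053 ≡ 1 (mod 4), so quadratic reciprocity gives (3053/6991) = (6991/3053). Reduce: 6991 ≡ 885 (mod 3053). Now have (885/3053).
885 ≡ 1 (mod 4), so quadratic reciprocity gives (885/3053) = (3053/885). Reduce: 3053 ≡ 398 (mod 885). Now have (398/885).
Factor out 2: 398 = 2·199. Since 885 ≡ 5 (mod 8), (2/885) = -1. Now have -(199/885).
885 ≡ 1 (mod 4), so quadratic reciprocity gives (199/885) = (885/199). Reduce: 885 ≡ 89 (mod 199). Now have -(89/199).
89 ≡ 1 (mod 4), so quadratic reciprocity gives (89/199) = (199/89). Reduce: 199 ≡ 21 (mod 89). Now have -(21/89).
21 ≡ 1 (mod 4), so quadratic reciprocity gives (21/89) = (89/21). Reduce: 89 ≡ 5 (mod 21). Now have -(5/21).
5 ≡ 1 (mod 4), so quadratic reciprocity gives (5/21) = (21/5). Reduce: 21 ≡ 1 (mod 5). Now have -(1/5).
(1/5) = 1. Collecting the sign factors: -1.
The Legendre symbol is -1, so x^2 ≡ -3938 (mod 6991) has no solution.

no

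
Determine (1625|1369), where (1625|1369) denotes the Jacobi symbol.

Reduce the numerator: 1625 ≡ 256 (mod 1369), so (1625|1369) = (256|1369).
Factor out 2: 256 = 2^8. Since 1369 ≡ 1 (mod 8), (2|1369) = +1, and (2|1369)^8 = +1. Now have (1|1369).
(1|1369) = 1. Collecting the sign factors: 1.

1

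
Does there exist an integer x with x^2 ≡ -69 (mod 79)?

(-69/79)
  = (10/79)    [-69 ≡ 10 mod 79]
  = (5/79)    [79 ≡ 7 mod 8 ⇒ (2/79) = +1]
  = (79/5)    [QR: 5 ≡ 1 mod 4, sign kept]
  = (4/5)    [79 ≡ 4 mod 5]
  = (1/5)    [5 ≡ 5 mod 8 ⇒ (2/5)^2 = +1]
  = 1    [(1/5) = 1]
(-69/79) = 1, and 79 is prime, so -69 is a quadratic residue mod 79.

yes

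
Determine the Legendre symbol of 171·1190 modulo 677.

-1

By multiplicativity, (171·1190/677) = (171/677)·(1190/677).
First factor (171/677):
(171/677)
  = (677/171)    [QR: 677 ≡ 1 mod 4, sign kept]
  = (164/171)    [677 ≡ 164 mod 171]
  = (41/171)    [171 ≡ 3 mod 8 ⇒ (2/171)^2 = +1]
  = (171/41)    [QR: 41 ≡ 1 mod 4, sign kept]
  = (7/41)    [171 ≡ 7 mod 41]
  = (41/7)    [QR: 41 ≡ 1 mod 4, sign kept]
  = (6/7)    [41 ≡ 6 mod 7]
  = (3/7)    [7 ≡ 7 mod 8 ⇒ (2/7) = +1]
  = -(7/3)    [QR: both ≡ 3 mod 4, sign flips]
  = -(1/3)    [7 ≡ 1 mod 3]
  = -1    [(1/3) = 1]
Second factor (1190/677):
(1190/677)
  = (513/677)    [1190 ≡ 513 mod 677]
  = (677/513)    [QR: 513 ≡ 1 mod 4, sign kept]
  = (164/513)    [677 ≡ 164 mod 513]
  = (41/513)    [513 ≡ 1 mod 8 ⇒ (2/513)^2 = +1]
  = (513/41)    [QR: 41 ≡ 1 mod 4, sign kept]
  = (21/41)    [513 ≡ 21 mod 41]
  = (41/21)    [QR: 21 ≡ 1 mod 4, sign kept]
  = (20/21)    [41 ≡ 20 mod 21]
  = (5/21)    [21 ≡ 5 mod 8 ⇒ (2/21)^2 = +1]
  = (21/5)    [QR: 5 ≡ 1 mod 4, sign kept]
  = (1/5)    [21 ≡ 1 mod 5]
  = 1    [(1/5) = 1]
Product: (-1)·(1) = -1.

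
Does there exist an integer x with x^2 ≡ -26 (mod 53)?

no

(-26/53)
  = (27/53)    [-26 ≡ 27 mod 53]
  = (53/27)    [QR: 53 ≡ 1 mod 4, sign kept]
  = (26/27)    [53 ≡ 26 mod 27]
  = -(13/27)    [27 ≡ 3 mod 8 ⇒ (2/27) = -1]
  = -(27/13)    [QR: 13 ≡ 1 mod 4, sign kept]
  = -(1/13)    [27 ≡ 1 mod 13]
  = -1    [(1/13) = 1]
The Legendre symbol is -1, so x^2 ≡ -26 (mod 53) has no solution.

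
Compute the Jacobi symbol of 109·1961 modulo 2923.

By multiplicativity, (109·1961|2923) = (109|2923)·(1961|2923).
First factor (109|2923):
(109|2923)
  = (2923|109)    [QR: 109 ≡ 1 mod 4, sign kept]
  = (89|109)    [2923 ≡ 89 mod 109]
  = (109|89)    [QR: 89 ≡ 1 mod 4, sign kept]
  = (20|89)    [109 ≡ 20 mod 89]
  = (5|89)    [89 ≡ 1 mod 8 ⇒ (2|89)^2 = +1]
  = (89|5)    [QR: 5 ≡ 1 mod 4, sign kept]
  = (4|5)    [89 ≡ 4 mod 5]
  = (1|5)    [5 ≡ 5 mod 8 ⇒ (2|5)^2 = +1]
  = 1    [(1|5) = 1]
Second factor (1961|2923):
(1961|2923)
  = (2923|1961)    [QR: 1961 ≡ 1 mod 4, sign kept]
  = (962|1961)    [2923 ≡ 962 mod 1961]
  = (481|1961)    [1961 ≡ 1 mod 8 ⇒ (2|1961) = +1]
  = (1961|481)    [QR: 481 ≡ 1 mod 4, sign kept]
  = (37|481)    [1961 ≡ 37 mod 481]
  = (481|37)    [QR: 37 ≡ 1 mod 4, sign kept]
  = (0|37)    [481 ≡ 0 mod 37]
  = 0    [numerator 0, gcd > 1]
Product: (1)·(0) = 0.

0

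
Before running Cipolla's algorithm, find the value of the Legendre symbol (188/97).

(188/97)
  = (91/97)    [188 ≡ 91 mod 97]
  = (97/91)    [QR: 97 ≡ 1 mod 4, sign kept]
  = (6/91)    [97 ≡ 6 mod 91]
  = -(3/91)    [91 ≡ 3 mod 8 ⇒ (2/91) = -1]
  = (91/3)    [QR: both ≡ 3 mod 4, sign flips]
  = (1/3)    [91 ≡ 1 mod 3]
  = 1    [(1/3) = 1]

1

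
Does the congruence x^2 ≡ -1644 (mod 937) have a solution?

(-1644/937)
  = (1644/937)    [937 ≡ 1 mod 4 ⇒ (-1/937) = +1]
  = (707/937)    [1644 ≡ 707 mod 937]
  = (937/707)    [QR: 937 ≡ 1 mod 4, sign kept]
  = (230/707)    [937 ≡ 230 mod 707]
  = -(115/707)    [707 ≡ 3 mod 8 ⇒ (2/707) = -1]
  = (707/115)    [QR: both ≡ 3 mod 4, sign flips]
  = (17/115)    [707 ≡ 17 mod 115]
  = (115/17)    [QR: 17 ≡ 1 mod 4, sign kept]
  = (13/17)    [115 ≡ 13 mod 17]
  = (17/13)    [QR: 13 ≡ 1 mod 4, sign kept]
  = (4/13)    [17 ≡ 4 mod 13]
  = (1/13)    [13 ≡ 5 mod 8 ⇒ (2/13)^2 = +1]
  = 1    [(1/13) = 1]
(-1644/937) = 1, and 937 is prime, so -1644 is a quadratic residue mod 937.

yes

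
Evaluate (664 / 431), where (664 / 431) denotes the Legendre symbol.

(664 / 431)
  = (233 / 431)    [664 ≡ 233 mod 431]
  = (431 / 233)    [QR: 233 ≡ 1 mod 4, sign kept]
  = (198 / 233)    [431 ≡ 198 mod 233]
  = (99 / 233)    [233 ≡ 1 mod 8 ⇒ (2 / 233) = +1]
  = (233 / 99)    [QR: 233 ≡ 1 mod 4, sign kept]
  = (35 / 99)    [233 ≡ 35 mod 99]
  = -(99 / 35)    [QR: both ≡ 3 mod 4, sign flips]
  = -(29 / 35)    [99 ≡ 29 mod 35]
  = -(35 / 29)    [QR: 29 ≡ 1 mod 4, sign kept]
  = -(6 / 29)    [35 ≡ 6 mod 29]
  = (3 / 29)    [29 ≡ 5 mod 8 ⇒ (2 / 29) = -1]
  = (29 / 3)    [QR: 29 ≡ 1 mod 4, sign kept]
  = (2 / 3)    [29 ≡ 2 mod 3]
  = -(1 / 3)    [3 ≡ 3 mod 8 ⇒ (2 / 3) = -1]
  = -1    [(1 / 3) = 1]

-1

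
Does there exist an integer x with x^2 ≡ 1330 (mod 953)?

Reduce the numerator: 1330 ≡ 377 (mod 953), so (1330/953) = (377/953).
377 ≡ 1 (mod 4), so quadratic reciprocity gives (377/953) = (953/377). Reduce: 953 ≡ 199 (mod 377). Now have (199/377).
377 ≡ 1 (mod 4), so quadratic reciprocity gives (199/377) = (377/199). Reduce: 377 ≡ 178 (mod 199). Now have (178/199).
Factor out 2: 178 = 2·89. Since 199 ≡ 7 (mod 8), (2/199) = +1. Now have (89/199).
89 ≡ 1 (mod 4), so quadratic reciprocity gives (89/199) = (199/89). Reduce: 199 ≡ 21 (mod 89). Now have (21/89).
21 ≡ 1 (mod 4), so quadratic reciprocity gives (21/89) = (89/21). Reduce: 89 ≡ 5 (mod 21). Now have (5/21).
5 ≡ 1 (mod 4), so quadratic reciprocity gives (5/21) = (21/5). Reduce: 21 ≡ 1 (mod 5). Now have (1/5).
(1/5) = 1. Collecting the sign factors: 1.
The Legendre symbol is 1, so x^2 ≡ 1330 (mod 953) has solution.

yes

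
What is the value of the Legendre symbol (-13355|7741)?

-1

(-13355|7741)
  = (2127|7741)    [-13355 ≡ 2127 mod 7741]
  = (7741|2127)    [QR: 7741 ≡ 1 mod 4, sign kept]
  = (1360|2127)    [7741 ≡ 1360 mod 2127]
  = (85|2127)    [2127 ≡ 7 mod 8 ⇒ (2|2127)^4 = +1]
  = (2127|85)    [QR: 85 ≡ 1 mod 4, sign kept]
  = (2|85)    [2127 ≡ 2 mod 85]
  = -(1|85)    [85 ≡ 5 mod 8 ⇒ (2|85) = -1]
  = -1    [(1|85) = 1]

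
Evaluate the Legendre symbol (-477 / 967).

Pull out -1: (-477 / 967) = (-1 / 967)·(477 / 967). Since 967 ≡ 3 (mod 4), (-1 / 967) = -1. Now have -(477 / 967).
477 ≡ 1 (mod 4), so quadratic reciprocity gives (477 / 967) = (967 / 477). Reduce: 967 ≡ 13 (mod 477). Now have -(13 / 477).
13 ≡ 1 (mod 4), so quadratic reciprocity gives (13 / 477) = (477 / 13). Reduce: 477 ≡ 9 (mod 13). Now have -(9 / 13).
9 ≡ 1 (mod 4), so quadratic reciprocity gives (9 / 13) = (13 / 9). Reduce: 13 ≡ 4 (mod 9). Now have -(4 / 9).
Factor out 2: 4 = 2^2. Since 9 ≡ 1 (mod 8), (2 / 9) = +1, and (2 / 9)^2 = +1. Now have -(1 / 9).
(1 / 9) = 1. Collecting the sign factors: -1.

-1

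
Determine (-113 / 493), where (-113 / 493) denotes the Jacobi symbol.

1

(-113 / 493)
  = (380 / 493)    [-113 ≡ 380 mod 493]
  = (95 / 493)    [493 ≡ 5 mod 8 ⇒ (2 / 493)^2 = +1]
  = (493 / 95)    [QR: 493 ≡ 1 mod 4, sign kept]
  = (18 / 95)    [493 ≡ 18 mod 95]
  = (9 / 95)    [95 ≡ 7 mod 8 ⇒ (2 / 95) = +1]
  = (95 / 9)    [QR: 9 ≡ 1 mod 4, sign kept]
  = (5 / 9)    [95 ≡ 5 mod 9]
  = (9 / 5)    [QR: 5 ≡ 1 mod 4, sign kept]
  = (4 / 5)    [9 ≡ 4 mod 5]
  = (1 / 5)    [5 ≡ 5 mod 8 ⇒ (2 / 5)^2 = +1]
  = 1    [(1 / 5) = 1]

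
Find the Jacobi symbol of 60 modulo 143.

(60/143)
  = (15/143)    [143 ≡ 7 mod 8 ⇒ (2/143)^2 = +1]
  = -(143/15)    [QR: both ≡ 3 mod 4, sign flips]
  = -(8/15)    [143 ≡ 8 mod 15]
  = -(1/15)    [15 ≡ 7 mod 8 ⇒ (2/15)^3 = +1]
  = -1    [(1/15) = 1]

-1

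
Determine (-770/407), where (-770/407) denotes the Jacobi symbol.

0

(-770/407)
  = -(770/407)    [407 ≡ 3 mod 4 ⇒ (-1/407) = -1]
  = -(363/407)    [770 ≡ 363 mod 407]
  = (407/363)    [QR: both ≡ 3 mod 4, sign flips]
  = (44/363)    [407 ≡ 44 mod 363]
  = (11/363)    [363 ≡ 3 mod 8 ⇒ (2/363)^2 = +1]
  = -(363/11)    [QR: both ≡ 3 mod 4, sign flips]
  = -(0/11)    [363 ≡ 0 mod 11]
  = 0    [numerator 0, gcd > 1]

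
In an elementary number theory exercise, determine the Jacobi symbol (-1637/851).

-1

(-1637/851)
  = -(1637/851)    [851 ≡ 3 mod 4 ⇒ (-1/851) = -1]
  = -(786/851)    [1637 ≡ 786 mod 851]
  = (393/851)    [851 ≡ 3 mod 8 ⇒ (2/851) = -1]
  = (851/393)    [QR: 393 ≡ 1 mod 4, sign kept]
  = (65/393)    [851 ≡ 65 mod 393]
  = (393/65)    [QR: 65 ≡ 1 mod 4, sign kept]
  = (3/65)    [393 ≡ 3 mod 65]
  = (65/3)    [QR: 65 ≡ 1 mod 4, sign kept]
  = (2/3)    [65 ≡ 2 mod 3]
  = -(1/3)    [3 ≡ 3 mod 8 ⇒ (2/3) = -1]
  = -1    [(1/3) = 1]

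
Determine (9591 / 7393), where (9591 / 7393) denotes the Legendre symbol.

1

(9591 / 7393)
  = (2198 / 7393)    [9591 ≡ 2198 mod 7393]
  = (1099 / 7393)    [7393 ≡ 1 mod 8 ⇒ (2 / 7393) = +1]
  = (7393 / 1099)    [QR: 7393 ≡ 1 mod 4, sign kept]
  = (799 / 1099)    [7393 ≡ 799 mod 1099]
  = -(1099 / 799)    [QR: both ≡ 3 mod 4, sign flips]
  = -(300 / 799)    [1099 ≡ 300 mod 799]
  = -(75 / 799)    [799 ≡ 7 mod 8 ⇒ (2 / 799)^2 = +1]
  = (799 / 75)    [QR: both ≡ 3 mod 4, sign flips]
  = (49 / 75)    [799 ≡ 49 mod 75]
  = (75 / 49)    [QR: 49 ≡ 1 mod 4, sign kept]
  = (26 / 49)    [75 ≡ 26 mod 49]
  = (13 / 49)    [49 ≡ 1 mod 8 ⇒ (2 / 49) = +1]
  = (49 / 13)    [QR: 13 ≡ 1 mod 4, sign kept]
  = (10 / 13)    [49 ≡ 10 mod 13]
  = -(5 / 13)    [13 ≡ 5 mod 8 ⇒ (2 / 13) = -1]
  = -(13 / 5)    [QR: 5 ≡ 1 mod 4, sign kept]
  = -(3 / 5)    [13 ≡ 3 mod 5]
  = -(5 / 3)    [QR: 5 ≡ 1 mod 4, sign kept]
  = -(2 / 3)    [5 ≡ 2 mod 3]
  = (1 / 3)    [3 ≡ 3 mod 8 ⇒ (2 / 3) = -1]
  = 1    [(1 / 3) = 1]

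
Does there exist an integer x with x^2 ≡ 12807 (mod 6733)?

yes

Reduce the numerator: 12807 ≡ 6074 (mod 6733), so (12807|6733) = (6074|6733).
Factor out 2: 6074 = 2·3037. Since 6733 ≡ 5 (mod 8), (2|6733) = -1. Now have -(3037|6733).
3037 ≡ 1 (mod 4), so quadratic reciprocity gives (3037|6733) = (6733|3037). Reduce: 6733 ≡ 659 (mod 3037). Now have -(659|3037).
3037 ≡ 1 (mod 4), so quadratic reciprocity gives (659|3037) = (3037|659). Reduce: 3037 ≡ 401 (mod 659). Now have -(401|659).
401 ≡ 1 (mod 4), so quadratic reciprocity gives (401|659) = (659|401). Reduce: 659 ≡ 258 (mod 401). Now have -(258|401).
Factor out 2: 258 = 2·129. Since 401 ≡ 1 (mod 8), (2|401) = +1. Now have -(129|401).
129 ≡ 1 (mod 4), so quadratic reciprocity gives (129|401) = (401|129). Reduce: 401 ≡ 14 (mod 129). Now have -(14|129).
Factor out 2: 14 = 2·7. Since 129 ≡ 1 (mod 8), (2|129) = +1. Now have -(7|129).
129 ≡ 1 (mod 4), so quadratic reciprocity gives (7|129) = (129|7). Reduce: 129 ≡ 3 (mod 7). Now have -(3|7).
Both 3 ≡ 3 and 7 ≡ 3 (mod 4), so reciprocity gives (3|7) = -(7|3). Reduce: 7 ≡ 1 (mod 3). Now have (1|3).
(1|3) = 1. Collecting the sign factors: 1.
(12807|6733) = 1, and 6733 is prime, so 12807 is a quadratic residue mod 6733.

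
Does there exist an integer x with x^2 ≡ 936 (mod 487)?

(936/487)
  = (449/487)    [936 ≡ 449 mod 487]
  = (487/449)    [QR: 449 ≡ 1 mod 4, sign kept]
  = (38/449)    [487 ≡ 38 mod 449]
  = (19/449)    [449 ≡ 1 mod 8 ⇒ (2/449) = +1]
  = (449/19)    [QR: 449 ≡ 1 mod 4, sign kept]
  = (12/19)    [449 ≡ 12 mod 19]
  = (3/19)    [19 ≡ 3 mod 8 ⇒ (2/19)^2 = +1]
  = -(19/3)    [QR: both ≡ 3 mod 4, sign flips]
  = -(1/3)    [19 ≡ 1 mod 3]
  = -1    [(1/3) = 1]
The Legendre symbol is -1, so x^2 ≡ 936 (mod 487) has no solution.

no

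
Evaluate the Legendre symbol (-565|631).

1

(-565|631)
  = -(565|631)    [631 ≡ 3 mod 4 ⇒ (-1|631) = -1]
  = -(631|565)    [QR: 565 ≡ 1 mod 4, sign kept]
  = -(66|565)    [631 ≡ 66 mod 565]
  = (33|565)    [565 ≡ 5 mod 8 ⇒ (2|565) = -1]
  = (565|33)    [QR: 33 ≡ 1 mod 4, sign kept]
  = (4|33)    [565 ≡ 4 mod 33]
  = (1|33)    [33 ≡ 1 mod 8 ⇒ (2|33)^2 = +1]
  = 1    [(1|33) = 1]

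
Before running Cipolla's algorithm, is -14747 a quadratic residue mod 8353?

yes

(-14747|8353)
  = (1959|8353)    [-14747 ≡ 1959 mod 8353]
  = (8353|1959)    [QR: 8353 ≡ 1 mod 4, sign kept]
  = (517|1959)    [8353 ≡ 517 mod 1959]
  = (1959|517)    [QR: 517 ≡ 1 mod 4, sign kept]
  = (408|517)    [1959 ≡ 408 mod 517]
  = -(51|517)    [517 ≡ 5 mod 8 ⇒ (2|517)^3 = -1]
  = -(517|51)    [QR: 517 ≡ 1 mod 4, sign kept]
  = -(7|51)    [517 ≡ 7 mod 51]
  = (51|7)    [QR: both ≡ 3 mod 4, sign flips]
  = (2|7)    [51 ≡ 2 mod 7]
  = (1|7)    [7 ≡ 7 mod 8 ⇒ (2|7) = +1]
  = 1    [(1|7) = 1]
The Legendre symbol is 1, so x^2 ≡ -14747 (mod 8353) has solution.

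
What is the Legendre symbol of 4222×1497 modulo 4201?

1

By multiplicativity, (4222·1497/4201) = (4222/4201)·(1497/4201).
First factor (4222/4201):
Reduce the numerator: 4222 ≡ 21 (mod 4201), so (4222/4201) = (21/4201).
21 ≡ 1 (mod 4), so quadratic reciprocity gives (21/4201) = (4201/21). Reduce: 4201 ≡ 1 (mod 21). Now have (1/21).
(1/21) = 1. Collecting the sign factors: 1.
Second factor (1497/4201):
1497 ≡ 1 (mod 4), so quadratic reciprocity gives (1497/4201) = (4201/1497). Reduce: 4201 ≡ 1207 (mod 1497). Now have (1207/1497).
1497 ≡ 1 (mod 4), so quadratic reciprocity gives (1207/1497) = (1497/1207). Reduce: 1497 ≡ 290 (mod 1207). Now have (290/1207).
Factor out 2: 290 = 2·145. Since 1207 ≡ 7 (mod 8), (2/1207) = +1. Now have (145/1207).
145 ≡ 1 (mod 4), so quadratic reciprocity gives (145/1207) = (1207/145). Reduce: 1207 ≡ 47 (mod 145). Now have (47/145).
145 ≡ 1 (mod 4), so quadratic reciprocity gives (47/145) = (145/47). Reduce: 145 ≡ 4 (mod 47). Now have (4/47).
Factor out 2: 4 = 2^2. Since 47 ≡ 7 (mod 8), (2/47) = +1, and (2/47)^2 = +1. Now have (1/47).
(1/47) = 1. Collecting the sign factors: 1.
Product: (1)·(1) = 1.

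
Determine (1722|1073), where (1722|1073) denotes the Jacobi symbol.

Reduce the numerator: 1722 ≡ 649 (mod 1073), so (1722|1073) = (649|1073).
649 ≡ 1 (mod 4), so quadratic reciprocity gives (649|1073) = (1073|649). Reduce: 1073 ≡ 424 (mod 649). Now have (424|649).
Factor out 2: 424 = 2^3·53. Since 649 ≡ 1 (mod 8), (2|649) = +1, and (2|649)^3 = +1. Now have (53|649).
53 ≡ 1 (mod 4), so quadratic reciprocity gives (53|649) = (649|53). Reduce: 649 ≡ 13 (mod 53). Now have (13|53).
13 ≡ 1 (mod 4), so quadratic reciprocity gives (13|53) = (53|13). Reduce: 53 ≡ 1 (mod 13). Now have (1|13).
(1|13) = 1. Collecting the sign factors: 1.

1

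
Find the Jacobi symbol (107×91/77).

0

By multiplicativity, (107·91/77) = (107/77)·(91/77).
First factor (107/77):
Reduce the numerator: 107 ≡ 30 (mod 77), so (107/77) = (30/77).
Factor out 2: 30 = 2·15. Since 77 ≡ 5 (mod 8), (2/77) = -1. Now have -(15/77).
77 ≡ 1 (mod 4), so quadratic reciprocity gives (15/77) = (77/15). Reduce: 77 ≡ 2 (mod 15). Now have -(2/15).
Factor out 2: 2 = 2. Since 15 ≡ 7 (mod 8), (2/15) = +1. Now have -(1/15).
(1/15) = 1. Collecting the sign factors: -1.
Second factor (91/77):
Reduce the numerator: 91 ≡ 14 (mod 77), so (91/77) = (14/77).
Factor out 2: 14 = 2·7. Since 77 ≡ 5 (mod 8), (2/77) = -1. Now have -(7/77).
77 ≡ 1 (mod 4), so quadratic reciprocity gives (7/77) = (77/7). Reduce: 77 ≡ 0 (mod 7). Now have -(0/7).
The numerator is now 0 with denominator 7 > 1: the symbol is 0.
Product: (-1)·(0) = 0.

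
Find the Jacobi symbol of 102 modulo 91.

(102|91)
  = (11|91)    [102 ≡ 11 mod 91]
  = -(91|11)    [QR: both ≡ 3 mod 4, sign flips]
  = -(3|11)    [91 ≡ 3 mod 11]
  = (11|3)    [QR: both ≡ 3 mod 4, sign flips]
  = (2|3)    [11 ≡ 2 mod 3]
  = -(1|3)    [3 ≡ 3 mod 8 ⇒ (2|3) = -1]
  = -1    [(1|3) = 1]

-1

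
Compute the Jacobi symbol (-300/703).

(-300/703)
  = (403/703)    [-300 ≡ 403 mod 703]
  = -(703/403)    [QR: both ≡ 3 mod 4, sign flips]
  = -(300/403)    [703 ≡ 300 mod 403]
  = -(75/403)    [403 ≡ 3 mod 8 ⇒ (2/403)^2 = +1]
  = (403/75)    [QR: both ≡ 3 mod 4, sign flips]
  = (28/75)    [403 ≡ 28 mod 75]
  = (7/75)    [75 ≡ 3 mod 8 ⇒ (2/75)^2 = +1]
  = -(75/7)    [QR: both ≡ 3 mod 4, sign flips]
  = -(5/7)    [75 ≡ 5 mod 7]
  = -(7/5)    [QR: 5 ≡ 1 mod 4, sign kept]
  = -(2/5)    [7 ≡ 2 mod 5]
  = (1/5)    [5 ≡ 5 mod 8 ⇒ (2/5) = -1]
  = 1    [(1/5) = 1]

1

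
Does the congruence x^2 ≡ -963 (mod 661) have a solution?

yes

Pull out -1: (-963/661) = (-1/661)·(963/661). Since 661 ≡ 1 (mod 4), (-1/661) = +1. Now have (963/661).
Reduce the numerator: 963 ≡ 302 (mod 661), so (963/661) = (302/661).
Factor out 2: 302 = 2·151. Since 661 ≡ 5 (mod 8), (2/661) = -1. Now have -(151/661).
661 ≡ 1 (mod 4), so quadratic reciprocity gives (151/661) = (661/151). Reduce: 661 ≡ 57 (mod 151). Now have -(57/151).
57 ≡ 1 (mod 4), so quadratic reciprocity gives (57/151) = (151/57). Reduce: 151 ≡ 37 (mod 57). Now have -(37/57).
37 ≡ 1 (mod 4), so quadratic reciprocity gives (37/57) = (57/37). Reduce: 57 ≡ 20 (mod 37). Now have -(20/37).
Factor out 2: 20 = 2^2·5. Since 37 ≡ 5 (mod 8), (2/37) = -1, and (2/37)^2 = +1. Now have -(5/37).
5 ≡ 1 (mod 4), so quadratic reciprocity gives (5/37) = (37/5). Reduce: 37 ≡ 2 (mod 5). Now have -(2/5).
Factor out 2: 2 = 2. Since 5 ≡ 5 (mod 8), (2/5) = -1. Now have (1/5).
(1/5) = 1. Collecting the sign factors: 1.
The Legendre symbol is 1, so x^2 ≡ -963 (mod 661) has solution.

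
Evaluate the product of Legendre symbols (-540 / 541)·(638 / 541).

-1

By multiplicativity, (-540·638 / 541) = (-540 / 541)·(638 / 541).
First factor (-540 / 541):
Pull out -1: (-540 / 541) = (-1 / 541)·(540 / 541). Since 541 ≡ 1 (mod 4), (-1 / 541) = +1. Now have (540 / 541).
Factor out 2: 540 = 2^2·135. Since 541 ≡ 5 (mod 8), (2 / 541) = -1, and (2 / 541)^2 = +1. Now have (135 / 541).
541 ≡ 1 (mod 4), so quadratic reciprocity gives (135 / 541) = (541 / 135). Reduce: 541 ≡ 1 (mod 135). Now have (1 / 135).
(1 / 135) = 1. Collecting the sign factors: 1.
Second factor (638 / 541):
Reduce the numerator: 638 ≡ 97 (mod 541), so (638 / 541) = (97 / 541).
97 ≡ 1 (mod 4), so quadratic reciprocity gives (97 / 541) = (541 / 97). Reduce: 541 ≡ 56 (mod 97). Now have (56 / 97).
Factor out 2: 56 = 2^3·7. Since 97 ≡ 1 (mod 8), (2 / 97) = +1, and (2 / 97)^3 = +1. Now have (7 / 97).
97 ≡ 1 (mod 4), so quadratic reciprocity gives (7 / 97) = (97 / 7). Reduce: 97 ≡ 6 (mod 7). Now have (6 / 7).
Factor out 2: 6 = 2·3. Since 7 ≡ 7 (mod 8), (2 / 7) = +1. Now have (3 / 7).
Both 3 ≡ 3 and 7 ≡ 3 (mod 4), so reciprocity gives (3 / 7) = -(7 / 3). Reduce: 7 ≡ 1 (mod 3). Now have -(1 / 3).
(1 / 3) = 1. Collecting the sign factors: -1.
Product: (1)·(-1) = -1.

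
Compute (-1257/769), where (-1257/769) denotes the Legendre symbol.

-1

Reduce the numerator: -1257 ≡ 281 (mod 769), so (-1257/769) = (281/769).
281 ≡ 1 (mod 4), so quadratic reciprocity gives (281/769) = (769/281). Reduce: 769 ≡ 207 (mod 281). Now have (207/281).
281 ≡ 1 (mod 4), so quadratic reciprocity gives (207/281) = (281/207). Reduce: 281 ≡ 74 (mod 207). Now have (74/207).
Factor out 2: 74 = 2·37. Since 207 ≡ 7 (mod 8), (2/207) = +1. Now have (37/207).
37 ≡ 1 (mod 4), so quadratic reciprocity gives (37/207) = (207/37). Reduce: 207 ≡ 22 (mod 37). Now have (22/37).
Factor out 2: 22 = 2·11. Since 37 ≡ 5 (mod 8), (2/37) = -1. Now have -(11/37).
37 ≡ 1 (mod 4), so quadratic reciprocity gives (11/37) = (37/11). Reduce: 37 ≡ 4 (mod 11). Now have -(4/11).
Factor out 2: 4 = 2^2. Since 11 ≡ 3 (mod 8), (2/11) = -1, and (2/11)^2 = +1. Now have -(1/11).
(1/11) = 1. Collecting the sign factors: -1.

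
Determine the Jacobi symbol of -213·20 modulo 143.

-1

By multiplicativity, (-213·20/143) = (-213/143)·(20/143).
First factor (-213/143):
(-213/143)
  = -(213/143)    [143 ≡ 3 mod 4 ⇒ (-1/143) = -1]
  = -(70/143)    [213 ≡ 70 mod 143]
  = -(35/143)    [143 ≡ 7 mod 8 ⇒ (2/143) = +1]
  = (143/35)    [QR: both ≡ 3 mod 4, sign flips]
  = (3/35)    [143 ≡ 3 mod 35]
  = -(35/3)    [QR: both ≡ 3 mod 4, sign flips]
  = -(2/3)    [35 ≡ 2 mod 3]
  = (1/3)    [3 ≡ 3 mod 8 ⇒ (2/3) = -1]
  = 1    [(1/3) = 1]
Second factor (20/143):
(20/143)
  = (5/143)    [143 ≡ 7 mod 8 ⇒ (2/143)^2 = +1]
  = (143/5)    [QR: 5 ≡ 1 mod 4, sign kept]
  = (3/5)    [143 ≡ 3 mod 5]
  = (5/3)    [QR: 5 ≡ 1 mod 4, sign kept]
  = (2/3)    [5 ≡ 2 mod 3]
  = -(1/3)    [3 ≡ 3 mod 8 ⇒ (2/3) = -1]
  = -1    [(1/3) = 1]
Product: (1)·(-1) = -1.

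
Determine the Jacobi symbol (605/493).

-1

Reduce the numerator: 605 ≡ 112 (mod 493), so (605/493) = (112/493).
Factor out 2: 112 = 2^4·7. Since 493 ≡ 5 (mod 8), (2/493) = -1, and (2/493)^4 = +1. Now have (7/493).
493 ≡ 1 (mod 4), so quadratic reciprocity gives (7/493) = (493/7). Reduce: 493 ≡ 3 (mod 7). Now have (3/7).
Both 3 ≡ 3 and 7 ≡ 3 (mod 4), so reciprocity gives (3/7) = -(7/3). Reduce: 7 ≡ 1 (mod 3). Now have -(1/3).
(1/3) = 1. Collecting the sign factors: -1.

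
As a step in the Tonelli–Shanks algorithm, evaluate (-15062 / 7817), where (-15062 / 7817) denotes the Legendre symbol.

-1

(-15062 / 7817)
  = (572 / 7817)    [-15062 ≡ 572 mod 7817]
  = (143 / 7817)    [7817 ≡ 1 mod 8 ⇒ (2 / 7817)^2 = +1]
  = (7817 / 143)    [QR: 7817 ≡ 1 mod 4, sign kept]
  = (95 / 143)    [7817 ≡ 95 mod 143]
  = -(143 / 95)    [QR: both ≡ 3 mod 4, sign flips]
  = -(48 / 95)    [143 ≡ 48 mod 95]
  = -(3 / 95)    [95 ≡ 7 mod 8 ⇒ (2 / 95)^4 = +1]
  = (95 / 3)    [QR: both ≡ 3 mod 4, sign flips]
  = (2 / 3)    [95 ≡ 2 mod 3]
  = -(1 / 3)    [3 ≡ 3 mod 8 ⇒ (2 / 3) = -1]
  = -1    [(1 / 3) = 1]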